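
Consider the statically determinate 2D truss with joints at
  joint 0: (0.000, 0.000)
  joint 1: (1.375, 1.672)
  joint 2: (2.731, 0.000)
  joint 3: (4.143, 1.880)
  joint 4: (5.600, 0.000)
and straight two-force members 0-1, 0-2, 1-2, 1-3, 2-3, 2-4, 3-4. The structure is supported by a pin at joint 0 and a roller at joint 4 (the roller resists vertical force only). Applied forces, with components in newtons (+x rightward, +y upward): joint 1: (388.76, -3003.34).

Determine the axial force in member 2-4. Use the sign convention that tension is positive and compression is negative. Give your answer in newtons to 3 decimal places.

N=5 nodes, M=7 members, R=3 reactions → 2N=10, M+R=10
member 0 (0-1): L=2.1648, (cx,cy)=(0.6352,0.7724)
member 1 (0-2): L=2.7310, (cx,cy)=(1.0000,0.0000)
member 2 (1-2): L=2.1527, (cx,cy)=(0.6299,-0.7767)
member 3 (1-3): L=2.7758, (cx,cy)=(0.9972,0.0749)
member 4 (2-3): L=2.3512, (cx,cy)=(0.6005,0.7996)
member 5 (2-4): L=2.8690, (cx,cy)=(1.0000,0.0000)
member 6 (3-4): L=2.3785, (cx,cy)=(0.6126,-0.7904)
solve A·x = −loads:
  F[0-1] = -2783.4327 N (compression)
  F[0-2] = +2156.7206 N (tension)
  F[1-2] = -1232.4600 N (compression)
  F[1-3] = -1384.2948 N (compression)
  F[2-3] = +1197.1482 N (tension)
  F[2-4] = +661.4624 N (tension)
  F[3-4] = -1079.8123 N (compression)
  Rx@0 = -388.7600 N
  Ry@0 = +2149.8401 N
  Ry@4 = +853.4999 N

661.462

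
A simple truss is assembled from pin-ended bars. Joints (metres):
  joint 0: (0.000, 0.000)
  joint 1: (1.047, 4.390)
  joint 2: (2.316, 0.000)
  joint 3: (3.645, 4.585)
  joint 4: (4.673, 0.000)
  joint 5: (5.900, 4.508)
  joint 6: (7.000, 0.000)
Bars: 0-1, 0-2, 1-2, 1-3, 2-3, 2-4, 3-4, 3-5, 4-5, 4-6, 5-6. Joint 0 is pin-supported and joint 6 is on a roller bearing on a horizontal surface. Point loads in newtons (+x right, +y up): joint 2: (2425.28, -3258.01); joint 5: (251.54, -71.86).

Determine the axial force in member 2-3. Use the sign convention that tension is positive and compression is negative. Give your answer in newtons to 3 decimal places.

1361.098

N=7 nodes, M=11 members, R=3 reactions → 2N=14, M+R=14
member 0 (0-1): L=4.5131, (cx,cy)=(0.2320,0.9727)
member 1 (0-2): L=2.3160, (cx,cy)=(1.0000,0.0000)
member 2 (1-2): L=4.5697, (cx,cy)=(0.2777,-0.9607)
member 3 (1-3): L=2.6053, (cx,cy)=(0.9972,0.0748)
member 4 (2-3): L=4.7737, (cx,cy)=(0.2784,0.9605)
member 5 (2-4): L=2.3570, (cx,cy)=(1.0000,0.0000)
member 6 (3-4): L=4.6988, (cx,cy)=(0.2188,-0.9758)
member 7 (3-5): L=2.2563, (cx,cy)=(0.9994,-0.0341)
member 8 (4-5): L=4.6720, (cx,cy)=(0.2626,0.9649)
member 9 (4-6): L=2.3270, (cx,cy)=(1.0000,0.0000)
member 10 (5-6): L=4.6403, (cx,cy)=(0.2371,-0.9715)
solve A·x = −loads:
  F[0-1] = -2086.2925 N (compression)
  F[0-2] = +3160.8189 N (tension)
  F[1-2] = +2030.5881 N (tension)
  F[1-3] = -1050.8342 N (compression)
  F[2-3] = +1361.0976 N (tension)
  F[2-4] = +920.4986 N (tension)
  F[3-4] = -1245.2624 N (compression)
  F[3-5] = -396.7539 N (compression)
  F[4-5] = +1259.3007 N (tension)
  F[4-6] = +317.3347 N (tension)
  F[5-6] = -1338.6521 N (compression)
  Rx@0 = -2676.8200 N
  Ry@0 = +2029.3746 N
  Ry@6 = +1300.4954 N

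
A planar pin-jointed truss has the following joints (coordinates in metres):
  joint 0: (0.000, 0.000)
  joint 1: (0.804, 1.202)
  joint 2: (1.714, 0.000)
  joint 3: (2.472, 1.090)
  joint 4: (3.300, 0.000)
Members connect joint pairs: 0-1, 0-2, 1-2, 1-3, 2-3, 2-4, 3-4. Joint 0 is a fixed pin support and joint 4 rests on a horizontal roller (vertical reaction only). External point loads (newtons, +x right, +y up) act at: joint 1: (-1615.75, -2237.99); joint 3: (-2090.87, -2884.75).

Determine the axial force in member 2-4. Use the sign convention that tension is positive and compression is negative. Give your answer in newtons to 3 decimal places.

N=5 nodes, M=7 members, R=3 reactions → 2N=10, M+R=10
member 0 (0-1): L=1.4461, (cx,cy)=(0.5560,0.8312)
member 1 (0-2): L=1.7140, (cx,cy)=(1.0000,0.0000)
member 2 (1-2): L=1.5076, (cx,cy)=(0.6036,-0.7973)
member 3 (1-3): L=1.6718, (cx,cy)=(0.9978,-0.0670)
member 4 (2-3): L=1.3277, (cx,cy)=(0.5709,0.8210)
member 5 (2-4): L=1.5860, (cx,cy)=(1.0000,0.0000)
member 6 (3-4): L=1.3688, (cx,cy)=(0.6049,-0.7963)
solve A·x = −loads:
  F[0-1] = -4446.2194 N (compression)
  F[0-2] = -1234.6279 N (compression)
  F[1-2] = +2002.2216 N (tension)
  F[1-3] = -2069.4370 N (compression)
  F[2-3] = -1944.3943 N (compression)
  F[2-4] = +1084.0346 N (tension)
  F[3-4] = -1792.0948 N (compression)
  Rx@0 = +3706.6200 N
  Ry@0 = +3695.6896 N
  Ry@4 = +1427.0504 N

1084.035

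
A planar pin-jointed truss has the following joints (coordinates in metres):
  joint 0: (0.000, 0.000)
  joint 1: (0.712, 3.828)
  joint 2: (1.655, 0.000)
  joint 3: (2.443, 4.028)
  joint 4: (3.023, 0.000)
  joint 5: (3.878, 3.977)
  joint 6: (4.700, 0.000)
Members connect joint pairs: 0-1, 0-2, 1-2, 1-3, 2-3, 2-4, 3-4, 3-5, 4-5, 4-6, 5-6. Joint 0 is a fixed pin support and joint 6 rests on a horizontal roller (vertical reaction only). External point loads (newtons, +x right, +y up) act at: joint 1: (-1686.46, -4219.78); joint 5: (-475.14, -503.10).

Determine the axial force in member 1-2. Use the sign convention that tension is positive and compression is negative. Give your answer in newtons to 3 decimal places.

N=7 nodes, M=11 members, R=3 reactions → 2N=14, M+R=14
member 0 (0-1): L=3.8937, (cx,cy)=(0.1829,0.9831)
member 1 (0-2): L=1.6550, (cx,cy)=(1.0000,0.0000)
member 2 (1-2): L=3.9424, (cx,cy)=(0.2392,-0.9710)
member 3 (1-3): L=1.7425, (cx,cy)=(0.9934,0.1148)
member 4 (2-3): L=4.1044, (cx,cy)=(0.1920,0.9814)
member 5 (2-4): L=1.3680, (cx,cy)=(1.0000,0.0000)
member 6 (3-4): L=4.0695, (cx,cy)=(0.1425,-0.9898)
member 7 (3-5): L=1.4359, (cx,cy)=(0.9994,-0.0355)
member 8 (4-5): L=4.0679, (cx,cy)=(0.2102,0.9777)
member 9 (4-6): L=1.6770, (cx,cy)=(1.0000,0.0000)
member 10 (5-6): L=4.0611, (cx,cy)=(0.2024,-0.9793)
solve A·x = −loads:
  F[0-1] = -5537.5042 N (compression)
  F[0-2] = -1149.0024 N (compression)
  F[1-2] = +1304.0270 N (tension)
  F[1-3] = +364.3575 N (tension)
  F[2-3] = -1290.1757 N (compression)
  F[2-4] = -589.3872 N (compression)
  F[3-4] = +1239.2214 N (tension)
  F[3-5] = -62.4086 N (compression)
  F[4-5] = -1254.5963 N (compression)
  F[4-6] = -149.0750 N (compression)
  F[5-6] = +736.4993 N (tension)
  Rx@0 = +2161.6000 N
  Ry@0 = +5444.1344 N
  Ry@6 = -721.2544 N

1304.027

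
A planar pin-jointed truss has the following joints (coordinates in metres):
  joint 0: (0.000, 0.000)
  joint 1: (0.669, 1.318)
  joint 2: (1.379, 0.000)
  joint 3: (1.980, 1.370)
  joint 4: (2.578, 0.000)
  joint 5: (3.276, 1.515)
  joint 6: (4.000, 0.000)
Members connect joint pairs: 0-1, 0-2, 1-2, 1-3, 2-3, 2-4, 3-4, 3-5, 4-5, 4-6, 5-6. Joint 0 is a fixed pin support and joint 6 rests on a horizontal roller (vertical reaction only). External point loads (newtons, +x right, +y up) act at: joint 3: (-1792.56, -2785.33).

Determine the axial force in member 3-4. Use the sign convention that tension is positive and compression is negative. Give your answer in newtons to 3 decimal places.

N=7 nodes, M=11 members, R=3 reactions → 2N=14, M+R=14
member 0 (0-1): L=1.4781, (cx,cy)=(0.4526,0.8917)
member 1 (0-2): L=1.3790, (cx,cy)=(1.0000,0.0000)
member 2 (1-2): L=1.4971, (cx,cy)=(0.4743,-0.8804)
member 3 (1-3): L=1.3120, (cx,cy)=(0.9992,0.0396)
member 4 (2-3): L=1.4960, (cx,cy)=(0.4017,0.9158)
member 5 (2-4): L=1.1990, (cx,cy)=(1.0000,0.0000)
member 6 (3-4): L=1.4948, (cx,cy)=(0.4000,-0.9165)
member 7 (3-5): L=1.3041, (cx,cy)=(0.9938,0.1112)
member 8 (4-5): L=1.6681, (cx,cy)=(0.4184,0.9082)
member 9 (4-6): L=1.4220, (cx,cy)=(1.0000,0.0000)
member 10 (5-6): L=1.6791, (cx,cy)=(0.4312,-0.9023)
solve A·x = −loads:
  F[0-1] = -2265.9337 N (compression)
  F[0-2] = -766.9579 N (compression)
  F[1-2] = +2201.8142 N (tension)
  F[1-3] = -2071.4602 N (compression)
  F[2-3] = -2116.7653 N (compression)
  F[2-4] = +1127.6415 N (tension)
  F[3-4] = -926.8632 N (compression)
  F[3-5] = -761.5753 N (compression)
  F[4-5] = +935.2874 N (tension)
  F[4-6] = +365.4822 N (tension)
  F[5-6] = -847.6294 N (compression)
  Rx@0 = +1792.5600 N
  Ry@0 = +2020.5434 N
  Ry@6 = +764.7866 N

-926.863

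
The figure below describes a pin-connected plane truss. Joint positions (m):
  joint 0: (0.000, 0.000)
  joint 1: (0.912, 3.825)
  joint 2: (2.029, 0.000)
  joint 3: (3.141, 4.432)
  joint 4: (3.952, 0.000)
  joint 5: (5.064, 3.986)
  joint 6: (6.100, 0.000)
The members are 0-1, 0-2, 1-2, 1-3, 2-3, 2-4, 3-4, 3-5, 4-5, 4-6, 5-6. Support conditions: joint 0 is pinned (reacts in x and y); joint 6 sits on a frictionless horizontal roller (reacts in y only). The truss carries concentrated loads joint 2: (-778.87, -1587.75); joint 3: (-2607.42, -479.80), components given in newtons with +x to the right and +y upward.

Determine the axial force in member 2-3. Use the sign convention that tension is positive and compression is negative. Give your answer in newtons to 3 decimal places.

N=7 nodes, M=11 members, R=3 reactions → 2N=14, M+R=14
member 0 (0-1): L=3.9322, (cx,cy)=(0.2319,0.9727)
member 1 (0-2): L=2.0290, (cx,cy)=(1.0000,0.0000)
member 2 (1-2): L=3.9848, (cx,cy)=(0.2803,-0.9599)
member 3 (1-3): L=2.3102, (cx,cy)=(0.9649,0.2628)
member 4 (2-3): L=4.5694, (cx,cy)=(0.2434,0.9699)
member 5 (2-4): L=1.9230, (cx,cy)=(1.0000,0.0000)
member 6 (3-4): L=4.5056, (cx,cy)=(0.1800,-0.9837)
member 7 (3-5): L=1.9740, (cx,cy)=(0.9741,-0.2259)
member 8 (4-5): L=4.1382, (cx,cy)=(0.2687,0.9632)
member 9 (4-6): L=2.1480, (cx,cy)=(1.0000,0.0000)
member 10 (5-6): L=4.1184, (cx,cy)=(0.2516,-0.9678)
solve A·x = −loads:
  F[0-1] = -3276.1427 N (compression)
  F[0-2] = -2626.4544 N (compression)
  F[1-2] = +2875.6690 N (tension)
  F[1-3] = -1622.9623 N (compression)
  F[2-3] = -1208.9716 N (compression)
  F[2-4] = -747.2680 N (compression)
  F[3-4] = +1004.2756 N (tension)
  F[3-5] = +581.5366 N (tension)
  F[4-5] = -1025.5944 N (compression)
  F[4-6] = -290.9066 N (compression)
  F[5-6] = +1156.4474 N (tension)
  Rx@0 = +3386.2900 N
  Ry@0 = +3186.8105 N
  Ry@6 = -1119.2605 N

-1208.972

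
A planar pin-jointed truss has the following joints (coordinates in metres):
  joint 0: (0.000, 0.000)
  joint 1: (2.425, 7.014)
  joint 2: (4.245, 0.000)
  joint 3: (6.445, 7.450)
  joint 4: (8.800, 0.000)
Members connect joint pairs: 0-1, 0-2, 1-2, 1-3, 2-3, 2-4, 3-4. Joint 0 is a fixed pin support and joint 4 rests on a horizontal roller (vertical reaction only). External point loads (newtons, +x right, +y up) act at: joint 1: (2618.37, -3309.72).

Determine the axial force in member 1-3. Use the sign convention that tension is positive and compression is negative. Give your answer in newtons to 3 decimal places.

N=5 nodes, M=7 members, R=3 reactions → 2N=10, M+R=10
member 0 (0-1): L=7.4214, (cx,cy)=(0.3268,0.9451)
member 1 (0-2): L=4.2450, (cx,cy)=(1.0000,0.0000)
member 2 (1-2): L=7.2463, (cx,cy)=(0.2512,-0.9679)
member 3 (1-3): L=4.0436, (cx,cy)=(0.9942,0.1078)
member 4 (2-3): L=7.7680, (cx,cy)=(0.2832,0.9591)
member 5 (2-4): L=4.5550, (cx,cy)=(1.0000,0.0000)
member 6 (3-4): L=7.8134, (cx,cy)=(0.3014,-0.9535)
solve A·x = −loads:
  F[0-1] = -328.7525 N (compression)
  F[0-2] = +2725.7928 N (tension)
  F[1-2] = -3310.5861 N (compression)
  F[1-3] = -1905.4039 N (compression)
  F[2-3] = +3341.2642 N (tension)
  F[2-4] = +948.0103 N (tension)
  F[3-4] = -3145.2830 N (compression)
  Rx@0 = -2618.3700 N
  Ry@0 = +310.7066 N
  Ry@4 = +2999.0134 N

-1905.404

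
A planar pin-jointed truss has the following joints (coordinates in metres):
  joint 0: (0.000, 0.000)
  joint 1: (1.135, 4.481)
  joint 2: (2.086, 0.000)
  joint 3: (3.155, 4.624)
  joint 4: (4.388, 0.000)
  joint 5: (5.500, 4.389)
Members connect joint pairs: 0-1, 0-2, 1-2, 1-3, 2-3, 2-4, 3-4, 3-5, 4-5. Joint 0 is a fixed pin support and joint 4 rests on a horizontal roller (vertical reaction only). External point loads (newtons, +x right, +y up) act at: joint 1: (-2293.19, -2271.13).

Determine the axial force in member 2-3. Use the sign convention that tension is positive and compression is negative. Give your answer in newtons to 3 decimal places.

-1865.128

N=6 nodes, M=9 members, R=3 reactions → 2N=12, M+R=12
member 0 (0-1): L=4.6225, (cx,cy)=(0.2455,0.9694)
member 1 (0-2): L=2.0860, (cx,cy)=(1.0000,0.0000)
member 2 (1-2): L=4.5808, (cx,cy)=(0.2076,-0.9782)
member 3 (1-3): L=2.0251, (cx,cy)=(0.9975,0.0706)
member 4 (2-3): L=4.7460, (cx,cy)=(0.2252,0.9743)
member 5 (2-4): L=2.3020, (cx,cy)=(1.0000,0.0000)
member 6 (3-4): L=4.7856, (cx,cy)=(0.2576,-0.9662)
member 7 (3-5): L=2.3567, (cx,cy)=(0.9950,-0.0997)
member 8 (4-5): L=4.5277, (cx,cy)=(0.2456,0.9694)
solve A·x = −loads:
  F[0-1] = -4152.5950 N (compression)
  F[0-2] = -1273.5715 N (compression)
  F[1-2] = +1857.6725 N (tension)
  F[1-3] = +890.1306 N (tension)
  F[2-3] = -1865.1281 N (compression)
  F[2-4] = -467.7992 N (compression)
  F[3-4] = +1815.6407 N (tension)
  F[3-5] = +0.0000 N (tension)
  F[4-5] = -0.0000 N (compression)
  Rx@0 = +2293.1900 N
  Ry@0 = +4025.4718 N
  Ry@4 = -1754.3418 N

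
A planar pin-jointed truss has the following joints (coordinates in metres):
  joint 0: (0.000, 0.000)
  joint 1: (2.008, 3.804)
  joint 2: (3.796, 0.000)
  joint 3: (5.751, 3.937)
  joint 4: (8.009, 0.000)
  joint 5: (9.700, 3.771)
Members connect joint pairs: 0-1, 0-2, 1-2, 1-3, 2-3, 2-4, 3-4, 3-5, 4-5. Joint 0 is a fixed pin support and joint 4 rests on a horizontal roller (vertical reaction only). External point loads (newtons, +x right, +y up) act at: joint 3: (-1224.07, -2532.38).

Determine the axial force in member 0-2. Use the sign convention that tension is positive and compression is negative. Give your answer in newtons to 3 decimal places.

-529.568

N=6 nodes, M=9 members, R=3 reactions → 2N=12, M+R=12
member 0 (0-1): L=4.3015, (cx,cy)=(0.4668,0.8844)
member 1 (0-2): L=3.7960, (cx,cy)=(1.0000,0.0000)
member 2 (1-2): L=4.2033, (cx,cy)=(0.4254,-0.9050)
member 3 (1-3): L=3.7454, (cx,cy)=(0.9994,0.0355)
member 4 (2-3): L=4.3957, (cx,cy)=(0.4448,0.8957)
member 5 (2-4): L=4.2130, (cx,cy)=(1.0000,0.0000)
member 6 (3-4): L=4.5386, (cx,cy)=(0.4975,-0.8675)
member 7 (3-5): L=3.9525, (cx,cy)=(0.9991,-0.0420)
member 8 (4-5): L=4.1328, (cx,cy)=(0.4092,0.9125)
solve A·x = −loads:
  F[0-1] = -1487.7316 N (compression)
  F[0-2] = -529.5683 N (compression)
  F[1-2] = +1403.0678 N (tension)
  F[1-3] = -1292.1600 N (compression)
  F[2-3] = -1417.7312 N (compression)
  F[2-4] = +697.8180 N (tension)
  F[3-4] = -1402.6083 N (compression)
  F[3-5] = +0.0000 N (tension)
  F[4-5] = -0.0000 N (compression)
  Rx@0 = +1224.0700 N
  Ry@0 = +1315.6796 N
  Ry@4 = +1216.7004 N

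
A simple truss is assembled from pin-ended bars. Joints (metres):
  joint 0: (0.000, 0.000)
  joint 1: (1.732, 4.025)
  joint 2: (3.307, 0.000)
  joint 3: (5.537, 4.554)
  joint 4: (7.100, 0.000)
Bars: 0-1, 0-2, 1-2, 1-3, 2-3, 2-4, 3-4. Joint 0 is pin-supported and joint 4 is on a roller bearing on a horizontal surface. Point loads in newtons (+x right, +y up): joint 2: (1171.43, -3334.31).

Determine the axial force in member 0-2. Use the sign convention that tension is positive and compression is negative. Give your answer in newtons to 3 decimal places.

N=5 nodes, M=7 members, R=3 reactions → 2N=10, M+R=10
member 0 (0-1): L=4.3818, (cx,cy)=(0.3953,0.9186)
member 1 (0-2): L=3.3070, (cx,cy)=(1.0000,0.0000)
member 2 (1-2): L=4.3222, (cx,cy)=(0.3644,-0.9312)
member 3 (1-3): L=3.8416, (cx,cy)=(0.9905,0.1377)
member 4 (2-3): L=5.0707, (cx,cy)=(0.4398,0.8981)
member 5 (2-4): L=3.7930, (cx,cy)=(1.0000,0.0000)
member 6 (3-4): L=4.8148, (cx,cy)=(0.3246,-0.9458)
solve A·x = −loads:
  F[0-1] = -1939.1896 N (compression)
  F[0-2] = +1937.9306 N (tension)
  F[1-2] = +1705.5716 N (tension)
  F[1-3] = -1401.3597 N (compression)
  F[2-3] = +1944.1052 N (tension)
  F[2-4] = +533.0252 N (tension)
  F[3-4] = -1641.9623 N (compression)
  Rx@0 = -1171.4300 N
  Ry@0 = +1781.2729 N
  Ry@4 = +1553.0371 N

1937.931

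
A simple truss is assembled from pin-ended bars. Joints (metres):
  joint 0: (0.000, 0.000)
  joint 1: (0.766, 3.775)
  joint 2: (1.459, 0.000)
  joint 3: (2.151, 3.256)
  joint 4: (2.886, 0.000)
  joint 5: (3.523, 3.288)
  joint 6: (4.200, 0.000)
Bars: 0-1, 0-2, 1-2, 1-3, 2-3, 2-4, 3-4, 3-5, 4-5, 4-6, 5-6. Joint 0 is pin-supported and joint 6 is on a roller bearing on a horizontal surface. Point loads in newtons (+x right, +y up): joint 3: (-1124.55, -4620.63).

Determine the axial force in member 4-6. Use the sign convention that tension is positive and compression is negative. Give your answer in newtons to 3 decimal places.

307.744

N=7 nodes, M=11 members, R=3 reactions → 2N=14, M+R=14
member 0 (0-1): L=3.8519, (cx,cy)=(0.1989,0.9800)
member 1 (0-2): L=1.4590, (cx,cy)=(1.0000,0.0000)
member 2 (1-2): L=3.8381, (cx,cy)=(0.1806,-0.9836)
member 3 (1-3): L=1.4790, (cx,cy)=(0.9364,-0.3509)
member 4 (2-3): L=3.3287, (cx,cy)=(0.2079,0.9782)
member 5 (2-4): L=1.4270, (cx,cy)=(1.0000,0.0000)
member 6 (3-4): L=3.3379, (cx,cy)=(0.2202,-0.9755)
member 7 (3-5): L=1.3724, (cx,cy)=(0.9997,0.0233)
member 8 (4-5): L=3.3491, (cx,cy)=(0.1902,0.9817)
member 9 (4-6): L=1.3140, (cx,cy)=(1.0000,0.0000)
member 10 (5-6): L=3.3570, (cx,cy)=(0.2017,-0.9795)
solve A·x = −loads:
  F[0-1] = -3189.7073 N (compression)
  F[0-2] = -490.2409 N (compression)
  F[1-2] = +3672.5438 N (tension)
  F[1-3] = -1385.5216 N (compression)
  F[2-3] = -3692.8614 N (compression)
  F[2-4] = +940.5694 N (tension)
  F[3-4] = -1546.5833 N (compression)
  F[3-5] = -600.1804 N (compression)
  F[4-5] = +1536.6741 N (tension)
  F[4-6] = +307.7444 N (tension)
  F[5-6] = -1525.9821 N (compression)
  Rx@0 = +1124.5500 N
  Ry@0 = +3126.0013 N
  Ry@6 = +1494.6286 N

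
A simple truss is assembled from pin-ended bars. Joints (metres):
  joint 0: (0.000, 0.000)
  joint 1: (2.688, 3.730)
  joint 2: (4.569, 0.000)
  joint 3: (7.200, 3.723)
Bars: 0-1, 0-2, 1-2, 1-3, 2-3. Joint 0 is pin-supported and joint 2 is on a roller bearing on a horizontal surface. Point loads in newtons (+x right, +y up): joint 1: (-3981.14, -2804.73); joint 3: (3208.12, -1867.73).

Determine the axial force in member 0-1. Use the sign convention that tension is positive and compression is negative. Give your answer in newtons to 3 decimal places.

N=4 nodes, M=5 members, R=3 reactions → 2N=8, M+R=8
member 0 (0-1): L=4.5976, (cx,cy)=(0.5846,0.8113)
member 1 (0-2): L=4.5690, (cx,cy)=(1.0000,0.0000)
member 2 (1-2): L=4.1774, (cx,cy)=(0.4503,-0.8929)
member 3 (1-3): L=4.5120, (cx,cy)=(1.0000,-0.0016)
member 4 (2-3): L=4.5588, (cx,cy)=(0.5771,0.8167)
solve A·x = −loads:
  F[0-1] = -881.5011 N (compression)
  F[0-2] = -257.6518 N (compression)
  F[1-2] = -2348.1025 N (compression)
  F[1-3] = +4523.0692 N (tension)
  F[2-3] = -2278.4489 N (compression)
  Rx@0 = +773.0200 N
  Ry@0 = +715.1501 N
  Ry@2 = +3957.3099 N

-881.501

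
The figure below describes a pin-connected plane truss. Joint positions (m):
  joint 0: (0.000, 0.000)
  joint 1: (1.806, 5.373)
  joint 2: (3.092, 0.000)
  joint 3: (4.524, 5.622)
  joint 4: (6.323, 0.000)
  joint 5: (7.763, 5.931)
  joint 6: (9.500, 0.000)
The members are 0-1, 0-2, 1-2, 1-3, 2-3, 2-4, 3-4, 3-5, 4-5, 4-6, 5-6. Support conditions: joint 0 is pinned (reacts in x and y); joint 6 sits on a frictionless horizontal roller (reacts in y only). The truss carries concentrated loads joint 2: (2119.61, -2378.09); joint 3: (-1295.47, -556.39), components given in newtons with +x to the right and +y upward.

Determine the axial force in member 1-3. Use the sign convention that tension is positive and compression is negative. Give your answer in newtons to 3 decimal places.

N=7 nodes, M=11 members, R=3 reactions → 2N=14, M+R=14
member 0 (0-1): L=5.6684, (cx,cy)=(0.3186,0.9479)
member 1 (0-2): L=3.0920, (cx,cy)=(1.0000,0.0000)
member 2 (1-2): L=5.5248, (cx,cy)=(0.2328,-0.9725)
member 3 (1-3): L=2.7294, (cx,cy)=(0.9958,0.0912)
member 4 (2-3): L=5.8015, (cx,cy)=(0.2468,0.9691)
member 5 (2-4): L=3.2310, (cx,cy)=(1.0000,0.0000)
member 6 (3-4): L=5.9028, (cx,cy)=(0.3048,-0.9524)
member 7 (3-5): L=3.2537, (cx,cy)=(0.9955,0.0950)
member 8 (4-5): L=6.1033, (cx,cy)=(0.2359,0.9718)
member 9 (4-6): L=3.1770, (cx,cy)=(1.0000,0.0000)
member 10 (5-6): L=6.1801, (cx,cy)=(0.2811,-0.9597)
solve A·x = −loads:
  F[0-1] = -2808.5232 N (compression)
  F[0-2] = +1718.9591 N (tension)
  F[1-2] = +2596.1356 N (tension)
  F[1-3] = -1505.4004 N (compression)
  F[2-3] = -151.4194 N (compression)
  F[2-4] = +241.0280 N (tension)
  F[3-4] = -300.8789 N (compression)
  F[3-5] = -150.0072 N (compression)
  F[4-5] = +294.8902 N (tension)
  F[4-6] = +79.7535 N (tension)
  F[5-6] = -283.7574 N (compression)
  Rx@0 = -824.1400 N
  Ry@0 = +2662.1610 N
  Ry@6 = +272.3190 N

-1505.400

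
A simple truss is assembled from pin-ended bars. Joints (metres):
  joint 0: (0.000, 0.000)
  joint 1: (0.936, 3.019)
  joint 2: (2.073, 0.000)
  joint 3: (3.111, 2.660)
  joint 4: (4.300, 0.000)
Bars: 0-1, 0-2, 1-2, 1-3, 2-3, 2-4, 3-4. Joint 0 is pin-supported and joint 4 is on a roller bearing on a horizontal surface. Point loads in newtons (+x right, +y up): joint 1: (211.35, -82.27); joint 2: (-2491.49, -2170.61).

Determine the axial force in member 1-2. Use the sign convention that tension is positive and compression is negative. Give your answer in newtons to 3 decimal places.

1191.800

N=5 nodes, M=7 members, R=3 reactions → 2N=10, M+R=10
member 0 (0-1): L=3.1608, (cx,cy)=(0.2961,0.9551)
member 1 (0-2): L=2.0730, (cx,cy)=(1.0000,0.0000)
member 2 (1-2): L=3.2260, (cx,cy)=(0.3524,-0.9358)
member 3 (1-3): L=2.2044, (cx,cy)=(0.9867,-0.1629)
member 4 (2-3): L=2.8554, (cx,cy)=(0.3635,0.9316)
member 5 (2-4): L=2.2270, (cx,cy)=(1.0000,0.0000)
member 6 (3-4): L=2.9136, (cx,cy)=(0.4081,-0.9129)
solve A·x = −loads:
  F[0-1] = -1088.9927 N (compression)
  F[0-2] = -1957.6560 N (compression)
  F[1-2] = +1191.8000 N (tension)
  F[1-3] = -966.7879 N (compression)
  F[2-3] = +1132.7876 N (tension)
  F[2-4] = +542.0818 N (tension)
  F[3-4] = -1328.3712 N (compression)
  Rx@0 = +2280.1400 N
  Ry@0 = +1040.1486 N
  Ry@4 = +1212.7314 N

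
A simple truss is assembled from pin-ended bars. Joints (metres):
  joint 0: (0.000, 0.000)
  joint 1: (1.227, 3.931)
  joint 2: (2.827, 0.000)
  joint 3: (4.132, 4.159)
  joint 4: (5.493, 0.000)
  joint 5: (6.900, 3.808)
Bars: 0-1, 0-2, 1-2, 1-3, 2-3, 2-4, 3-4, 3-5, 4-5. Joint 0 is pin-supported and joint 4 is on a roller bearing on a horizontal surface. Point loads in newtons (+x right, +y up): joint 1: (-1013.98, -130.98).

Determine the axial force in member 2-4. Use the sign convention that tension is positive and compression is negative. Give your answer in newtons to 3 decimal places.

N=6 nodes, M=9 members, R=3 reactions → 2N=12, M+R=12
member 0 (0-1): L=4.1180, (cx,cy)=(0.2980,0.9546)
member 1 (0-2): L=2.8270, (cx,cy)=(1.0000,0.0000)
member 2 (1-2): L=4.2441, (cx,cy)=(0.3770,-0.9262)
member 3 (1-3): L=2.9139, (cx,cy)=(0.9969,0.0782)
member 4 (2-3): L=4.3589, (cx,cy)=(0.2994,0.9541)
member 5 (2-4): L=2.6660, (cx,cy)=(1.0000,0.0000)
member 6 (3-4): L=4.3760, (cx,cy)=(0.3110,-0.9504)
member 7 (3-5): L=2.7902, (cx,cy)=(0.9921,-0.1258)
member 8 (4-5): L=4.0596, (cx,cy)=(0.3466,0.9380)
solve A·x = −loads:
  F[0-1] = -866.7326 N (compression)
  F[0-2] = -755.7310 N (compression)
  F[1-2] = +790.6408 N (tension)
  F[1-3] = +459.0747 N (tension)
  F[2-3] = -767.5090 N (compression)
  F[2-4] = -227.8865 N (compression)
  F[3-4] = +732.7239 N (tension)
  F[3-5] = +0.0000 N (tension)
  F[4-5] = -0.0000 N (compression)
  Rx@0 = +1013.9800 N
  Ry@0 = +827.3650 N
  Ry@4 = -696.3850 N

-227.887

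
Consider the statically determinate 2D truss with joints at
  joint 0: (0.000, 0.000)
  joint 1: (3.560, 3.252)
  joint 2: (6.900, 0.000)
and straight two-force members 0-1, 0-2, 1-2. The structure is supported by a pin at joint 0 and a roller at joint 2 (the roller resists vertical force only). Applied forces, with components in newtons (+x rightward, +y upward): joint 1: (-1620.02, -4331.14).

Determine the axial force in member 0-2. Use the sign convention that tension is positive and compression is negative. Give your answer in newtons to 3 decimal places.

1510.903

N=3 nodes, M=3 members, R=3 reactions → 2N=6, M+R=6
member 0 (0-1): L=4.8217, (cx,cy)=(0.7383,0.6744)
member 1 (0-2): L=6.9000, (cx,cy)=(1.0000,0.0000)
member 2 (1-2): L=4.6617, (cx,cy)=(0.7165,-0.6976)
solve A·x = −loads:
  F[0-1] = -4240.5822 N (compression)
  F[0-2] = +1510.9029 N (tension)
  F[1-2] = -2108.7786 N (compression)
  Rx@0 = +1620.0200 N
  Ry@0 = +2860.0453 N
  Ry@2 = +1471.0947 N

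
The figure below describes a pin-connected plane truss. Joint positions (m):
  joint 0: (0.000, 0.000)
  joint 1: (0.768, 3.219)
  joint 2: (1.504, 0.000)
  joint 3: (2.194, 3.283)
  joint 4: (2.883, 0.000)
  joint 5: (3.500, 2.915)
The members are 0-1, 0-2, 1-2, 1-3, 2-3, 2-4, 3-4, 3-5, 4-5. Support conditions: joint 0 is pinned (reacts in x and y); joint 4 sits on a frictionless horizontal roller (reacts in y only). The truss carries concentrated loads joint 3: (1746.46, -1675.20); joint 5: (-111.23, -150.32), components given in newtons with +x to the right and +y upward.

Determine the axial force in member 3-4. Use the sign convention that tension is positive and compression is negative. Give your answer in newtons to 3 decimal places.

N=6 nodes, M=9 members, R=3 reactions → 2N=12, M+R=12
member 0 (0-1): L=3.3093, (cx,cy)=(0.2321,0.9727)
member 1 (0-2): L=1.5040, (cx,cy)=(1.0000,0.0000)
member 2 (1-2): L=3.3021, (cx,cy)=(0.2229,-0.9748)
member 3 (1-3): L=1.4274, (cx,cy)=(0.9990,0.0448)
member 4 (2-3): L=3.3547, (cx,cy)=(0.2057,0.9786)
member 5 (2-4): L=1.3790, (cx,cy)=(1.0000,0.0000)
member 6 (3-4): L=3.3545, (cx,cy)=(0.2054,-0.9787)
member 7 (3-5): L=1.3569, (cx,cy)=(0.9625,-0.2712)
member 8 (4-5): L=2.9796, (cx,cy)=(0.2071,0.9783)
solve A·x = −loads:
  F[0-1] = +1550.4548 N (tension)
  F[0-2] = +1275.4161 N (tension)
  F[1-2] = -1514.9331 N (compression)
  F[1-3] = +698.1803 N (tension)
  F[2-3] = +1509.0880 N (tension)
  F[2-4] = +627.3626 N (tension)
  F[3-4] = -3231.0983 N (compression)
  F[3-5] = -77.8613 N (compression)
  F[4-5] = -175.2354 N (compression)
  Rx@0 = -1635.2300 N
  Ry@0 = -1508.1260 N
  Ry@4 = +3333.6460 N

-3231.098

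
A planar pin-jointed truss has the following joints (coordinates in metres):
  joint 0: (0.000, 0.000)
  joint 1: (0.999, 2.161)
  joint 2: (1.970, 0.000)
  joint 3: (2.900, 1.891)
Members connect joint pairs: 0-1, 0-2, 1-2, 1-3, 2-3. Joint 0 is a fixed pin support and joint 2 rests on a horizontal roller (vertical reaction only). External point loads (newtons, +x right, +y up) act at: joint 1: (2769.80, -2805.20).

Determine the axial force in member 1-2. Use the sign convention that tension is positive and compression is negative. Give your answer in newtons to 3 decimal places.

N=4 nodes, M=5 members, R=3 reactions → 2N=8, M+R=8
member 0 (0-1): L=2.3807, (cx,cy)=(0.4196,0.9077)
member 1 (0-2): L=1.9700, (cx,cy)=(1.0000,0.0000)
member 2 (1-2): L=2.3691, (cx,cy)=(0.4099,-0.9122)
member 3 (1-3): L=1.9201, (cx,cy)=(0.9901,-0.1406)
member 4 (2-3): L=2.1073, (cx,cy)=(0.4413,0.8973)
solve A·x = −loads:
  F[0-1] = +1824.0361 N (tension)
  F[0-2] = +2004.4026 N (tension)
  F[1-2] = -4890.5087 N (compression)
  F[1-3] = -0.0000 N (compression)
  F[2-3] = +0.0000 N (tension)
  Rx@0 = -2769.8000 N
  Ry@0 = -1655.6795 N
  Ry@2 = +4460.8795 N

-4890.509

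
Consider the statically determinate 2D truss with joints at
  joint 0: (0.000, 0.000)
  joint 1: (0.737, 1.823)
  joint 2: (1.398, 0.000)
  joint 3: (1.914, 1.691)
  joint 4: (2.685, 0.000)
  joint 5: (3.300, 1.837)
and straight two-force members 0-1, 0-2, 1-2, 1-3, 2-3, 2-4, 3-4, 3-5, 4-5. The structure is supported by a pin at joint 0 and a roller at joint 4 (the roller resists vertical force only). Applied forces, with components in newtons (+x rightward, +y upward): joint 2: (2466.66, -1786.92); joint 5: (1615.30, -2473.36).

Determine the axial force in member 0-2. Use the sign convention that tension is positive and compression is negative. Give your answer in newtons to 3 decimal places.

N=6 nodes, M=9 members, R=3 reactions → 2N=12, M+R=12
member 0 (0-1): L=1.9663, (cx,cy)=(0.3748,0.9271)
member 1 (0-2): L=1.3980, (cx,cy)=(1.0000,0.0000)
member 2 (1-2): L=1.9391, (cx,cy)=(0.3409,-0.9401)
member 3 (1-3): L=1.1844, (cx,cy)=(0.9938,-0.1115)
member 4 (2-3): L=1.7680, (cx,cy)=(0.2919,0.9565)
member 5 (2-4): L=1.2870, (cx,cy)=(1.0000,0.0000)
member 6 (3-4): L=1.8585, (cx,cy)=(0.4149,-0.9099)
member 7 (3-5): L=1.3937, (cx,cy)=(0.9945,0.1048)
member 8 (4-5): L=1.9372, (cx,cy)=(0.3175,0.9483)
solve A·x = −loads:
  F[0-1] = +879.2361 N (tension)
  F[0-2] = +3752.4155 N (tension)
  F[1-2] = -944.8041 N (compression)
  F[1-3] = +655.6881 N (tension)
  F[2-3] = +2796.9131 N (tension)
  F[2-4] = +147.3919 N (tension)
  F[3-4] = -2566.5544 N (compression)
  F[3-5] = +2546.6733 N (tension)
  F[4-5] = -2889.6301 N (compression)
  Rx@0 = -4081.9600 N
  Ry@0 = -815.1421 N
  Ry@4 = +5075.4221 N

3752.415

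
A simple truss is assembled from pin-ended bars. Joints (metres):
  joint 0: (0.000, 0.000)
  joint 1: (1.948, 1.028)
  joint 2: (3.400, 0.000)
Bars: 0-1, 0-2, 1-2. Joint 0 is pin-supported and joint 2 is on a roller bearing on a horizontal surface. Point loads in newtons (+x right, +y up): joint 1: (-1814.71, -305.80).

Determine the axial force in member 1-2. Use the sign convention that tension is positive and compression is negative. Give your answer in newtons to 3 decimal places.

N=3 nodes, M=3 members, R=3 reactions → 2N=6, M+R=6
member 0 (0-1): L=2.2026, (cx,cy)=(0.8844,0.4667)
member 1 (0-2): L=3.4000, (cx,cy)=(1.0000,0.0000)
member 2 (1-2): L=1.7791, (cx,cy)=(0.8162,-0.5778)
solve A·x = −loads:
  F[0-1] = -1455.4309 N (compression)
  F[0-2] = -527.5188 N (compression)
  F[1-2] = +646.3447 N (tension)
  Rx@0 = +1814.7100 N
  Ry@0 = +679.2775 N
  Ry@2 = -373.4775 N

646.345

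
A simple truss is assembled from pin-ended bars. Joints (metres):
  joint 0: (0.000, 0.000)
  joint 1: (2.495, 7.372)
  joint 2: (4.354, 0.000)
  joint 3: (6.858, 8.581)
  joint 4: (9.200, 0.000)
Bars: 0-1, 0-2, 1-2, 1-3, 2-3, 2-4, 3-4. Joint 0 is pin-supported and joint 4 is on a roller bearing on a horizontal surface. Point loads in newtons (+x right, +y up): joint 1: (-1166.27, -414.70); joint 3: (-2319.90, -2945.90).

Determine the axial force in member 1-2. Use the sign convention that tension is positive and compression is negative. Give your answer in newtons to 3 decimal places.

N=5 nodes, M=7 members, R=3 reactions → 2N=10, M+R=10
member 0 (0-1): L=7.7828, (cx,cy)=(0.3206,0.9472)
member 1 (0-2): L=4.3540, (cx,cy)=(1.0000,0.0000)
member 2 (1-2): L=7.6028, (cx,cy)=(0.2445,-0.9696)
member 3 (1-3): L=4.5274, (cx,cy)=(0.9637,0.2670)
member 4 (2-3): L=8.9389, (cx,cy)=(0.2801,0.9600)
member 5 (2-4): L=4.8460, (cx,cy)=(1.0000,0.0000)
member 6 (3-4): L=8.8949, (cx,cy)=(0.2633,-0.9647)
solve A·x = −loads:
  F[0-1] = -4381.7710 N (compression)
  F[0-2] = -2081.4609 N (compression)
  F[1-2] = +3537.4303 N (tension)
  F[1-3] = -1144.9761 N (compression)
  F[2-3] = -3573.1068 N (compression)
  F[2-4] = -215.5882 N (compression)
  F[3-4] = +818.7989 N (tension)
  Rx@0 = +3486.1700 N
  Ry@0 = +4150.5071 N
  Ry@4 = -789.9071 N

3537.430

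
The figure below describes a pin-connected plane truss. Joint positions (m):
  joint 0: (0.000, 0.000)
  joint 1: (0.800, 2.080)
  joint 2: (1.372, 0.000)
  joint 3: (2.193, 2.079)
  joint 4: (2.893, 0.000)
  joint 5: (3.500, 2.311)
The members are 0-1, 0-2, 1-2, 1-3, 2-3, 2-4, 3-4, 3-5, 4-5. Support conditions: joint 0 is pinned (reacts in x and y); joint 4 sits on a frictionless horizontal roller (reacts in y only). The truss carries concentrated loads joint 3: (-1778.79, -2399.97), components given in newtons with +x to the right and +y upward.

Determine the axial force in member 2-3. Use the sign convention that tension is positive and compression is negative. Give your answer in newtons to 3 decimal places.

N=6 nodes, M=9 members, R=3 reactions → 2N=12, M+R=12
member 0 (0-1): L=2.2285, (cx,cy)=(0.3590,0.9333)
member 1 (0-2): L=1.3720, (cx,cy)=(1.0000,0.0000)
member 2 (1-2): L=2.1572, (cx,cy)=(0.2652,-0.9642)
member 3 (1-3): L=1.3930, (cx,cy)=(1.0000,-0.0007)
member 4 (2-3): L=2.2352, (cx,cy)=(0.3673,0.9301)
member 5 (2-4): L=1.5210, (cx,cy)=(1.0000,0.0000)
member 6 (3-4): L=2.1937, (cx,cy)=(0.3191,-0.9477)
member 7 (3-5): L=1.3274, (cx,cy)=(0.9846,0.1748)
member 8 (4-5): L=2.3894, (cx,cy)=(0.2540,0.9672)
solve A·x = −loads:
  F[0-1] = -1991.7582 N (compression)
  F[0-2] = -1063.7905 N (compression)
  F[1-2] = +1928.9243 N (tension)
  F[1-3] = -1226.4666 N (compression)
  F[2-3] = -1999.6488 N (compression)
  F[2-4] = +182.1452 N (tension)
  F[3-4] = -570.8124 N (compression)
  F[3-5] = +0.0000 N (tension)
  F[4-5] = -0.0000 N (compression)
  Rx@0 = +1778.7900 N
  Ry@0 = +1858.9988 N
  Ry@4 = +540.9712 N

-1999.649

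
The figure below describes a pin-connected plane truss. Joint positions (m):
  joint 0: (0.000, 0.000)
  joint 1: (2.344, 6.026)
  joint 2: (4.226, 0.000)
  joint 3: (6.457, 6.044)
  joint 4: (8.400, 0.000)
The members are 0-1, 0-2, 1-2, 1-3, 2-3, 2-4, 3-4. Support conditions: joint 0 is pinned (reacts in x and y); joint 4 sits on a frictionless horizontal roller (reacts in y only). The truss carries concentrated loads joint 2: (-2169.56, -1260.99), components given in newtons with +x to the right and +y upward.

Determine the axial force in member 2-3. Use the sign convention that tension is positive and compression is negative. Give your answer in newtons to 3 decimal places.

678.285

N=5 nodes, M=7 members, R=3 reactions → 2N=10, M+R=10
member 0 (0-1): L=6.4658, (cx,cy)=(0.3625,0.9320)
member 1 (0-2): L=4.2260, (cx,cy)=(1.0000,0.0000)
member 2 (1-2): L=6.3130, (cx,cy)=(0.2981,-0.9545)
member 3 (1-3): L=4.1130, (cx,cy)=(1.0000,0.0044)
member 4 (2-3): L=6.4426, (cx,cy)=(0.3463,0.9381)
member 5 (2-4): L=4.1740, (cx,cy)=(1.0000,0.0000)
member 6 (3-4): L=6.3486, (cx,cy)=(0.3060,-0.9520)
solve A·x = −loads:
  F[0-1] = -672.3265 N (compression)
  F[0-2] = -1925.8276 N (compression)
  F[1-2] = +654.4279 N (tension)
  F[1-3] = -438.8298 N (compression)
  F[2-3] = +678.2852 N (tension)
  F[2-4] = +203.9437 N (tension)
  F[3-4] = -666.3737 N (compression)
  Rx@0 = +2169.5600 N
  Ry@0 = +626.5919 N
  Ry@4 = +634.3981 N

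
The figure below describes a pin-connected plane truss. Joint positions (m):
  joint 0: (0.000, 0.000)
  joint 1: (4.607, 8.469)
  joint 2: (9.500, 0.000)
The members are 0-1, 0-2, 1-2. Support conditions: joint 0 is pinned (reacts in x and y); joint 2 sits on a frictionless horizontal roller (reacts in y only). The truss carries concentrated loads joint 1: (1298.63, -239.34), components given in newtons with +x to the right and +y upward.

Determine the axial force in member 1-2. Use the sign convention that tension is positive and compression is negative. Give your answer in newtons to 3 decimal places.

-1471.071

N=3 nodes, M=3 members, R=3 reactions → 2N=6, M+R=6
member 0 (0-1): L=9.6410, (cx,cy)=(0.4779,0.8784)
member 1 (0-2): L=9.5000, (cx,cy)=(1.0000,0.0000)
member 2 (1-2): L=9.7809, (cx,cy)=(0.5003,-0.8659)
solve A·x = −loads:
  F[0-1] = +1177.5694 N (tension)
  F[0-2] = +735.9212 N (tension)
  F[1-2] = -1471.0707 N (compression)
  Rx@0 = -1298.6300 N
  Ry@0 = -1034.4218 N
  Ry@2 = +1273.7618 N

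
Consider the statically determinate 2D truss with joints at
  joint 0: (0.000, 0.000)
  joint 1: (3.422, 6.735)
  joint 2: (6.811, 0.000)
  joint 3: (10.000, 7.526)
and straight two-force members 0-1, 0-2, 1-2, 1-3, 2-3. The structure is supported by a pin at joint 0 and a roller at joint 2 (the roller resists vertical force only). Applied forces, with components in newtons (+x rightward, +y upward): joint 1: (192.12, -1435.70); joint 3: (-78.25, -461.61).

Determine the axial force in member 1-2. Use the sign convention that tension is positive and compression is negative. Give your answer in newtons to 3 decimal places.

N=4 nodes, M=5 members, R=3 reactions → 2N=8, M+R=8
member 0 (0-1): L=7.5545, (cx,cy)=(0.4530,0.8915)
member 1 (0-2): L=6.8110, (cx,cy)=(1.0000,0.0000)
member 2 (1-2): L=7.5396, (cx,cy)=(0.4495,-0.8933)
member 3 (1-3): L=6.6254, (cx,cy)=(0.9928,0.1194)
member 4 (2-3): L=8.1738, (cx,cy)=(0.3902,0.9208)
solve A·x = −loads:
  F[0-1] = -442.7573 N (compression)
  F[0-2] = +314.4283 N (tension)
  F[1-2] = -1148.6867 N (compression)
  F[1-3] = +124.5396 N (tension)
  F[2-3] = -517.4892 N (compression)
  Rx@0 = -113.8700 N
  Ry@0 = +394.7283 N
  Ry@2 = +1502.5817 N

-1148.687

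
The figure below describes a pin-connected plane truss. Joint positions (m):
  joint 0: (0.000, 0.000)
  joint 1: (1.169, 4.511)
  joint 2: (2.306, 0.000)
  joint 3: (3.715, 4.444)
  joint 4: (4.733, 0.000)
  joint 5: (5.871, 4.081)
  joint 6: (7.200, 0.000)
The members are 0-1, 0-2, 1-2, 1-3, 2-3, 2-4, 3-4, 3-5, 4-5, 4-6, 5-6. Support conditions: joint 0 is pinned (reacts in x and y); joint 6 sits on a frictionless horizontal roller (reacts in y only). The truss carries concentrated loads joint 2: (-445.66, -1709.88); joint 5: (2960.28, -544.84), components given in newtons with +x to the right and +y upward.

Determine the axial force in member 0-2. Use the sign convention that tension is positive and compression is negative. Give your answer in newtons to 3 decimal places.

2407.051

N=7 nodes, M=11 members, R=3 reactions → 2N=14, M+R=14
member 0 (0-1): L=4.6600, (cx,cy)=(0.2509,0.9680)
member 1 (0-2): L=2.3060, (cx,cy)=(1.0000,0.0000)
member 2 (1-2): L=4.6521, (cx,cy)=(0.2444,-0.9697)
member 3 (1-3): L=2.5469, (cx,cy)=(0.9997,-0.0263)
member 4 (2-3): L=4.6620, (cx,cy)=(0.3022,0.9532)
member 5 (2-4): L=2.4270, (cx,cy)=(1.0000,0.0000)
member 6 (3-4): L=4.5591, (cx,cy)=(0.2233,-0.9748)
member 7 (3-5): L=2.1863, (cx,cy)=(0.9861,-0.1660)
member 8 (4-5): L=4.2367, (cx,cy)=(0.2686,0.9633)
member 9 (4-6): L=2.4670, (cx,cy)=(1.0000,0.0000)
member 10 (5-6): L=4.2919, (cx,cy)=(0.3096,-0.9509)
solve A·x = −loads:
  F[0-1] = +428.8028 N (tension)
  F[0-2] = +2407.0514 N (tension)
  F[1-2] = -433.8707 N (compression)
  F[1-3] = +213.6834 N (tension)
  F[2-3] = +2235.1175 N (tension)
  F[2-4] = +2071.1519 N (tension)
  F[3-4] = -2427.2028 N (compression)
  F[3-5] = +1451.2389 N (tension)
  F[4-5] = +2456.1854 N (tension)
  F[4-6] = +869.4387 N (tension)
  F[5-6] = -2807.8134 N (compression)
  Rx@0 = -2514.6200 N
  Ry@0 = -415.0913 N
  Ry@6 = +2669.8113 N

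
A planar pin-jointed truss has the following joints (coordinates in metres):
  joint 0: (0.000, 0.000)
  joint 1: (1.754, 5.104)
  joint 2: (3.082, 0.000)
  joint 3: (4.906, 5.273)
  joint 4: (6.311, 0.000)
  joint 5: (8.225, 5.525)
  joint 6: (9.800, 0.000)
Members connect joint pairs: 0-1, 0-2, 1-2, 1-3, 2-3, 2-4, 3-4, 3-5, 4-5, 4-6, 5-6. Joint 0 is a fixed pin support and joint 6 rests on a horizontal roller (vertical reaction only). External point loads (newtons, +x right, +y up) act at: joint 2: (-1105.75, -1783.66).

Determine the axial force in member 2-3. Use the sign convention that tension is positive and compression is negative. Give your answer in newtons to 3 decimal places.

N=7 nodes, M=11 members, R=3 reactions → 2N=14, M+R=14
member 0 (0-1): L=5.3970, (cx,cy)=(0.3250,0.9457)
member 1 (0-2): L=3.0820, (cx,cy)=(1.0000,0.0000)
member 2 (1-2): L=5.2739, (cx,cy)=(0.2518,-0.9678)
member 3 (1-3): L=3.1565, (cx,cy)=(0.9986,0.0535)
member 4 (2-3): L=5.5796, (cx,cy)=(0.3269,0.9451)
member 5 (2-4): L=3.2290, (cx,cy)=(1.0000,0.0000)
member 6 (3-4): L=5.4570, (cx,cy)=(0.2575,-0.9663)
member 7 (3-5): L=3.3286, (cx,cy)=(0.9971,0.0757)
member 8 (4-5): L=5.8471, (cx,cy)=(0.3273,0.9449)
member 9 (4-6): L=3.4890, (cx,cy)=(1.0000,0.0000)
member 10 (5-6): L=5.7451, (cx,cy)=(0.2741,-0.9617)
solve A·x = −loads:
  F[0-1] = -1292.9022 N (compression)
  F[0-2] = -685.5608 N (compression)
  F[1-2] = +1223.0852 N (tension)
  F[1-3] = -729.2133 N (compression)
  F[2-3] = +634.8667 N (tension)
  F[2-4] = +520.6248 N (tension)
  F[3-4] = -609.0998 N (compression)
  F[3-5] = -364.8477 N (compression)
  F[4-5] = +622.8815 N (tension)
  F[4-6] = +159.9068 N (tension)
  F[5-6] = -583.2899 N (compression)
  Rx@0 = +1105.7500 N
  Ry@0 = +1222.7171 N
  Ry@6 = +560.9429 N

634.867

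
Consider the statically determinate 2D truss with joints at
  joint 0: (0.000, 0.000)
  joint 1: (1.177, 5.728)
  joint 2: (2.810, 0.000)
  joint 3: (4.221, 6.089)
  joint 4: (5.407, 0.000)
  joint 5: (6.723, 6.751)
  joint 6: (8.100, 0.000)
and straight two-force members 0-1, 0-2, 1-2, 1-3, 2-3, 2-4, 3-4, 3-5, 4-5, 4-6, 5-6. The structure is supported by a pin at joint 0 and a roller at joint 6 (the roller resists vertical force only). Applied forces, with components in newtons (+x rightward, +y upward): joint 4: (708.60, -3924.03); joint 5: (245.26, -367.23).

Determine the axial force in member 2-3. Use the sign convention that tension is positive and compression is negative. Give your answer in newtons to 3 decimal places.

-1126.280

N=7 nodes, M=11 members, R=3 reactions → 2N=14, M+R=14
member 0 (0-1): L=5.8477, (cx,cy)=(0.2013,0.9795)
member 1 (0-2): L=2.8100, (cx,cy)=(1.0000,0.0000)
member 2 (1-2): L=5.9562, (cx,cy)=(0.2742,-0.9617)
member 3 (1-3): L=3.0653, (cx,cy)=(0.9930,0.1178)
member 4 (2-3): L=6.2503, (cx,cy)=(0.2257,0.9742)
member 5 (2-4): L=2.5970, (cx,cy)=(1.0000,0.0000)
member 6 (3-4): L=6.2034, (cx,cy)=(0.1912,-0.9816)
member 7 (3-5): L=2.5881, (cx,cy)=(0.9667,0.2558)
member 8 (4-5): L=6.8781, (cx,cy)=(0.1913,0.9815)
member 9 (4-6): L=2.6930, (cx,cy)=(1.0000,0.0000)
member 10 (5-6): L=6.8900, (cx,cy)=(0.1999,-0.9798)
solve A·x = −loads:
  F[0-1] = -1186.9254 N (compression)
  F[0-2] = +1192.7602 N (tension)
  F[1-2] = +1140.9234 N (tension)
  F[1-3] = -555.5696 N (compression)
  F[2-3] = -1126.2796 N (compression)
  F[2-4] = +1759.8182 N (tension)
  F[3-4] = +919.8247 N (tension)
  F[3-5] = -1015.6002 N (compression)
  F[4-5] = +3078.0384 N (tension)
  F[4-6] = +638.1451 N (tension)
  F[5-6] = -3193.0436 N (compression)
  Rx@0 = -953.8600 N
  Ry@0 = +1162.6344 N
  Ry@6 = +3128.6256 N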